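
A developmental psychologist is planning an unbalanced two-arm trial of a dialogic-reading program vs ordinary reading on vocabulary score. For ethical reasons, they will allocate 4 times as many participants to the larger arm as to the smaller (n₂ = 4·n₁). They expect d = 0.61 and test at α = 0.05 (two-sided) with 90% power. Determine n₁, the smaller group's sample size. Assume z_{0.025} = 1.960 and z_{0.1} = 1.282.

n₁ = 36

With allocation ratio k = n₂/n₁ = 4, Var(x̄₁−x̄₂) = σ²(1/n₁ + 1/(k·n₁)) = σ²·(k+1)/(k·n₁).
So n₁ = (1 + 1/k)·((z_{α/2} + z_β)/d)² = 1.250 × (3.242/0.61)².
n₁ = 1.250 × 28.25 = 35.3.
Round up: n₁ = 36, giving n₂ = 4 × 36 = 144.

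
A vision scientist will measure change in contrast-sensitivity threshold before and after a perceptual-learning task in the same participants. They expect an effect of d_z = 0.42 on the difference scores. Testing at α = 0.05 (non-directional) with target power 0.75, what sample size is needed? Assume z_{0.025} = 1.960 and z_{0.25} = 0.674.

For a paired (one-sample on differences) test: n = ((z_{α/2} + z_β) / d)².
z_{α/2} + z_β = 1.960 + 0.674 = 2.634.
n = (2.634 / 0.42)² = 6.271² = 39.33.
Round up.

n = 40 pairs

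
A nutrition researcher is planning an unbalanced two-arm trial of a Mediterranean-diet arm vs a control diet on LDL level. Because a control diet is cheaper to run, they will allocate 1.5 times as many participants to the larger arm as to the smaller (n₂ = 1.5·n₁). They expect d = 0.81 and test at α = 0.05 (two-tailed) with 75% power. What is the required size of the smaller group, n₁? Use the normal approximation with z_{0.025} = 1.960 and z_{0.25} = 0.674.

With allocation ratio k = n₂/n₁ = 1.5, Var(x̄₁−x̄₂) = σ²(1/n₁ + 1/(k·n₁)) = σ²·(k+1)/(k·n₁).
So n₁ = (1 + 1/k)·((z_{α/2} + z_β)/d)² = 1.667 × (2.634/0.81)².
n₁ = 1.667 × 10.57 = 17.6.
Round up: n₁ = 18, giving n₂ = 1.5 × 18 = 27.

n₁ = 18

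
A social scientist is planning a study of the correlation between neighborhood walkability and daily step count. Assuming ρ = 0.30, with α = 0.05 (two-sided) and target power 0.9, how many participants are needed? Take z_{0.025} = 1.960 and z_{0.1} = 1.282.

Fisher's z: C = ½·ln((1+r)/(1−r)) = ½·ln(1.8571) = 0.3095.
n = ((z_{α/2} + z_β)/C)² + 3.
(1.960 + 1.282) / 0.3095 = 3.242 / 0.3095 = 10.475.
n = 10.475² + 3 = 109.72 + 3 = 112.7.
Round up.

n = 113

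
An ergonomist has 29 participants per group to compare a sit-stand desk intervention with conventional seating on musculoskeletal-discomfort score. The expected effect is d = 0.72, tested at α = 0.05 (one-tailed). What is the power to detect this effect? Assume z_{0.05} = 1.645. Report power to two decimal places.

power ≈ 0.86

For two equal groups, power = Φ(d·√(n/2) − z_{α}).
d·√(n/2) = 0.72 × √(29/2) = 0.72 × 3.808 = 2.742.
z_β = 2.742 − 1.645 = 1.097.
Power = Φ(1.097) = 0.864.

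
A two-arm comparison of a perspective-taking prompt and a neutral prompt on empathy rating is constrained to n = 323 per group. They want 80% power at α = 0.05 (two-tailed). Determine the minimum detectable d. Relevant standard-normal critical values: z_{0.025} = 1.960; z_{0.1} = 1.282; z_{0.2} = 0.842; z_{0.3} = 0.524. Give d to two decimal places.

For two independent groups of n = 323 each: d_min = (z_{α/2} + z_β)·√(2/n).
z-sum = 1.960 + 0.842 = 2.802.
d_min = 2.802 × √(2/323) = 2.802 × 0.0787 = 0.220.

d_min ≈ 0.22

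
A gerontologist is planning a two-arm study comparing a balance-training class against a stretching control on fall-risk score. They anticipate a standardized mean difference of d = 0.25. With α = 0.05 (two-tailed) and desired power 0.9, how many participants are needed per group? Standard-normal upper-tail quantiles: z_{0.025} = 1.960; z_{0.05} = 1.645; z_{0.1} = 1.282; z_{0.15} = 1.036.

For two independent groups with equal n: n = 2·((z_{α/2} + z_β) / d)².
z_{α/2} + z_β = 1.960 + 1.282 = 3.242.
n = 2 × (3.242 / 0.25)² = 2 × 12.968² = 2 × 168.17 = 336.3.
Round up to the next whole participant.

n = 337 per group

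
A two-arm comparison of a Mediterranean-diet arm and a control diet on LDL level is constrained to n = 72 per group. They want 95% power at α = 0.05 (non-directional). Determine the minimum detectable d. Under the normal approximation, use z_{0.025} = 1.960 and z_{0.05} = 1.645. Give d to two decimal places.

For two independent groups of n = 72 each: d_min = (z_{α/2} + z_β)·√(2/n).
z-sum = 1.960 + 1.645 = 3.605.
d_min = 3.605 × √(2/72) = 3.605 × 0.1667 = 0.601.

d_min ≈ 0.60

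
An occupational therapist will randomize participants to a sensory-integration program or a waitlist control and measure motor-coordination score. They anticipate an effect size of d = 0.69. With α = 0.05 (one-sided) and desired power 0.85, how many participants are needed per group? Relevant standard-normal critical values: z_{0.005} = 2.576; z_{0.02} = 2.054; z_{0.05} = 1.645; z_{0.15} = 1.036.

For two independent groups with equal n: n = 2·((z_{α} + z_β) / d)².
z_{α} + z_β = 1.645 + 1.036 = 2.681.
n = 2 × (2.681 / 0.69)² = 2 × 3.886² = 2 × 15.10 = 30.2.
Round up to the next whole participant.

n = 31 per group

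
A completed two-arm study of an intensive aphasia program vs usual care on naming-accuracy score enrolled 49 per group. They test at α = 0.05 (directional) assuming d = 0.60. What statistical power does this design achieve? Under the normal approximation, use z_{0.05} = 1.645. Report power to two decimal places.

power ≈ 0.91

For two equal groups, power = Φ(d·√(n/2) − z_{α}).
d·√(n/2) = 0.60 × √(49/2) = 0.60 × 4.950 = 2.970.
z_β = 2.970 − 1.645 = 1.325.
Power = Φ(1.325) = 0.907.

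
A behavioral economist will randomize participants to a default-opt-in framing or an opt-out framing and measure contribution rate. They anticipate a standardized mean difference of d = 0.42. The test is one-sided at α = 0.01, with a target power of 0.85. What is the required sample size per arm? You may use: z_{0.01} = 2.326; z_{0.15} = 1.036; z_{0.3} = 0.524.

For two independent groups with equal n: n = 2·((z_{α} + z_β) / d)².
z_{α} + z_β = 2.326 + 1.036 = 3.362.
n = 2 × (3.362 / 0.42)² = 2 × 8.005² = 2 × 64.08 = 128.2.
Round up to the next whole participant.

n = 129 per group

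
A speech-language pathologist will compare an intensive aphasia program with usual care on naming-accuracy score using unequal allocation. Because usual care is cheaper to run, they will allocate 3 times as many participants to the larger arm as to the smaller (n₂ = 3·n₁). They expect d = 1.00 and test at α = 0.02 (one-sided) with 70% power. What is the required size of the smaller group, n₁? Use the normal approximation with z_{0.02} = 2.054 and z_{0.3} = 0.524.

n₁ = 9

With allocation ratio k = n₂/n₁ = 3, Var(x̄₁−x̄₂) = σ²(1/n₁ + 1/(k·n₁)) = σ²·(k+1)/(k·n₁).
So n₁ = (1 + 1/k)·((z_{α} + z_β)/d)² = 1.333 × (2.578/1.00)².
n₁ = 1.333 × 6.65 = 8.9.
Round up: n₁ = 9, giving n₂ = 3 × 9 = 27.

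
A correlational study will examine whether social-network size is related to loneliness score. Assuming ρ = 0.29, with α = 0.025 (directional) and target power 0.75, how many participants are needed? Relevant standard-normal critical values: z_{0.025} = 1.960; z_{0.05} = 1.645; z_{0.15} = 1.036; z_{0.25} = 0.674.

Fisher's z: C = ½·ln((1+r)/(1−r)) = ½·ln(1.8169) = 0.2986.
n = ((z_{α} + z_β)/C)² + 3.
(1.960 + 0.674) / 0.2986 = 2.634 / 0.2986 = 8.821.
n = 8.821² + 3 = 77.81 + 3 = 80.8.
Round up.

n = 81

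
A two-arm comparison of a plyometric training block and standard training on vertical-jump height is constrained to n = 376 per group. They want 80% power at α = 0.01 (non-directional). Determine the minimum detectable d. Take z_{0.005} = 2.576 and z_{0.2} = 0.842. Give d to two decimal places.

For two independent groups of n = 376 each: d_min = (z_{α/2} + z_β)·√(2/n).
z-sum = 2.576 + 0.842 = 3.418.
d_min = 3.418 × √(2/376) = 3.418 × 0.0729 = 0.249.

d_min ≈ 0.25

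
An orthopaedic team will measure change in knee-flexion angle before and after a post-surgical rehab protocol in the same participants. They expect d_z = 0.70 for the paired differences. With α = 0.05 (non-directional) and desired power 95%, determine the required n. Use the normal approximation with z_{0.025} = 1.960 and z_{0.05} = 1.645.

n = 27 pairs

For a paired (one-sample on differences) test: n = ((z_{α/2} + z_β) / d)².
z_{α/2} + z_β = 1.960 + 1.645 = 3.605.
n = (3.605 / 0.70)² = 5.150² = 26.52.
Round up.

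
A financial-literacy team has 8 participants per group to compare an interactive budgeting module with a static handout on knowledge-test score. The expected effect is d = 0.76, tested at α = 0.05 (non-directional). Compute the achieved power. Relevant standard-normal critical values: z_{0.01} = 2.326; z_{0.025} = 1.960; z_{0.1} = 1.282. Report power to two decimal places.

power ≈ 0.33

For two equal groups, power = Φ(d·√(n/2) − z_{α/2}).
d·√(n/2) = 0.76 × √(8/2) = 0.76 × 2.000 = 1.520.
z_β = 1.520 − 1.960 = -0.440.
Power = Φ(-0.440) = 0.330.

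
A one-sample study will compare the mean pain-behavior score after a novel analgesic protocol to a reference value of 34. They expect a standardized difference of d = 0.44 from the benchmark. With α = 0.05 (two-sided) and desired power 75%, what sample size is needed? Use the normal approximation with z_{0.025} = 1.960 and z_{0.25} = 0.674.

n = 36

For a one-sample test: n = ((z_{α/2} + z_β) / d)².
z_{α/2} + z_β = 1.960 + 0.674 = 2.634.
n = (2.634 / 0.44)² = 5.986² = 35.84.
Round up.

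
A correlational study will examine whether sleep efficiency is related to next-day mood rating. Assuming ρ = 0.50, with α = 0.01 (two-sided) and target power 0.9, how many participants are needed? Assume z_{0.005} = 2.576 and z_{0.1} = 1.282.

n = 53

Fisher's z: C = ½·ln((1+r)/(1−r)) = ½·ln(3.0000) = 0.5493.
n = ((z_{α/2} + z_β)/C)² + 3.
(2.576 + 1.282) / 0.5493 = 3.858 / 0.5493 = 7.023.
n = 7.023² + 3 = 49.33 + 3 = 52.3.
Round up.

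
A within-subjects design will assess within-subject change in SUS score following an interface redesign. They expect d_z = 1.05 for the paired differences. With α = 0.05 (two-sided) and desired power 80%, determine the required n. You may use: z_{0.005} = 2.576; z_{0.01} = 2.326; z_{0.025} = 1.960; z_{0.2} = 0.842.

For a paired (one-sample on differences) test: n = ((z_{α/2} + z_β) / d)².
z_{α/2} + z_β = 1.960 + 0.842 = 2.802.
n = (2.802 / 1.05)² = 2.669² = 7.12.
Round up.

n = 8 pairs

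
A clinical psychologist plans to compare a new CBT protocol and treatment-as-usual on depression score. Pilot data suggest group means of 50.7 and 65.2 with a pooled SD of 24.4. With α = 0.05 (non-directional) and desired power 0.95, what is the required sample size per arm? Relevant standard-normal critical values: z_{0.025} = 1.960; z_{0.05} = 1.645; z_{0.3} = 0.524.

n = 74 per group

Cohen's d = |M₁ − M₂| / SD_pooled = |50.7 − 65.2| / 24.4 = 14.5 / 24.4 = 0.594.
For two independent groups with equal n: n = 2·((z_{α/2} + z_β) / d)².
z_{α/2} + z_β = 1.960 + 1.645 = 3.605.
n = 2 × (3.605 / 0.594)² = 2 × 6.069² = 2 × 36.83 = 73.7.
Round up to the next whole participant.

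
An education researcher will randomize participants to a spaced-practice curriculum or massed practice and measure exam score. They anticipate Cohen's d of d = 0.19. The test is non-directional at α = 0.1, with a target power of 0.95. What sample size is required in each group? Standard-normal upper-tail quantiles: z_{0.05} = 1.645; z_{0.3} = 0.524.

For two independent groups with equal n: n = 2·((z_{α/2} + z_β) / d)².
z_{α/2} + z_β = 1.645 + 1.645 = 3.290.
n = 2 × (3.290 / 0.19)² = 2 × 17.316² = 2 × 299.84 = 599.7.
Round up to the next whole participant.

n = 600 per group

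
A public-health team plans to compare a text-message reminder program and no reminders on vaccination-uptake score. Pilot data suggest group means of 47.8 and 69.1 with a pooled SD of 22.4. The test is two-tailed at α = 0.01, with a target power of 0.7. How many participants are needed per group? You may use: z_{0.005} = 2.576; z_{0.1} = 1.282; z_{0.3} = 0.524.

Cohen's d = |M₁ − M₂| / SD_pooled = |47.8 − 69.1| / 22.4 = 21.3 / 22.4 = 0.951.
For two independent groups with equal n: n = 2·((z_{α/2} + z_β) / d)².
z_{α/2} + z_β = 2.576 + 0.524 = 3.100.
n = 2 × (3.100 / 0.951)² = 2 × 3.260² = 2 × 10.63 = 21.3.
Round up to the next whole participant.

n = 22 per group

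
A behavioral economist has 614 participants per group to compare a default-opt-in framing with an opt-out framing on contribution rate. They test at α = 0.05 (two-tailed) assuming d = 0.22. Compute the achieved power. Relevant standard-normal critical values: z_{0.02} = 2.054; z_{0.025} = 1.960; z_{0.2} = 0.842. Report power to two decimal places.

power ≈ 0.97

For two equal groups, power = Φ(d·√(n/2) − z_{α/2}).
d·√(n/2) = 0.22 × √(614/2) = 0.22 × 17.521 = 3.855.
z_β = 3.855 − 1.960 = 1.895.
Power = Φ(1.895) = 0.971.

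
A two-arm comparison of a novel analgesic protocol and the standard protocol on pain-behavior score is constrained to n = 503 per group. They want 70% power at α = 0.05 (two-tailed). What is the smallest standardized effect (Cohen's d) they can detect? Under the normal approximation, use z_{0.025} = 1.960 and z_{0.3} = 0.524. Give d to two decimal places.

For two independent groups of n = 503 each: d_min = (z_{α/2} + z_β)·√(2/n).
z-sum = 1.960 + 0.524 = 2.484.
d_min = 2.484 × √(2/503) = 2.484 × 0.0631 = 0.157.

d_min ≈ 0.16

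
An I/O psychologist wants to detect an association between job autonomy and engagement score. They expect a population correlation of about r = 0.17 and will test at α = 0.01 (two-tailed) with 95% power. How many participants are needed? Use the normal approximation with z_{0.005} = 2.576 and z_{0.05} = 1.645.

Fisher's z: C = ½·ln((1+r)/(1−r)) = ½·ln(1.4096) = 0.1717.
n = ((z_{α/2} + z_β)/C)² + 3.
(2.576 + 1.645) / 0.1717 = 4.221 / 0.1717 = 24.584.
n = 24.584² + 3 = 604.35 + 3 = 607.4.
Round up.

n = 608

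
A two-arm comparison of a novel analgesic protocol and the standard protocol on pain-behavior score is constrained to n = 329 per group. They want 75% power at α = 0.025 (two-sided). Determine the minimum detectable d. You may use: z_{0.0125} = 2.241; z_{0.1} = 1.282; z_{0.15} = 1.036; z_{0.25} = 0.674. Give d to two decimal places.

For two independent groups of n = 329 each: d_min = (z_{α/2} + z_β)·√(2/n).
z-sum = 2.241 + 0.674 = 2.915.
d_min = 2.915 × √(2/329) = 2.915 × 0.0780 = 0.227.

d_min ≈ 0.23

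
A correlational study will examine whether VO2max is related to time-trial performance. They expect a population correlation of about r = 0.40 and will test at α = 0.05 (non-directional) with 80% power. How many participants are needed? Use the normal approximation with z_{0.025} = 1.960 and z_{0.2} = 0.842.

n = 47

Fisher's z: C = ½·ln((1+r)/(1−r)) = ½·ln(2.3333) = 0.4236.
n = ((z_{α/2} + z_β)/C)² + 3.
(1.960 + 0.842) / 0.4236 = 2.802 / 0.4236 = 6.615.
n = 6.615² + 3 = 43.75 + 3 = 46.8.
Round up.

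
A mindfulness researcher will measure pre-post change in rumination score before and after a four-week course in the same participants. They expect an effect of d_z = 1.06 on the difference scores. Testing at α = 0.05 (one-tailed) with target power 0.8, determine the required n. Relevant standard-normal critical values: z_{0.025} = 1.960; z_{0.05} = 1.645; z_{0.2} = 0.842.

For a paired (one-sample on differences) test: n = ((z_{α} + z_β) / d)².
z_{α} + z_β = 1.645 + 0.842 = 2.487.
n = (2.487 / 1.06)² = 2.346² = 5.50.
Round up.

n = 6 pairs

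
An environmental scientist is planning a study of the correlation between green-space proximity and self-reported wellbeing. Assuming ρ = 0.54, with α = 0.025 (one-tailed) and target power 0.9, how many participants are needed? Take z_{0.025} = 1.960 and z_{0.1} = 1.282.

n = 32

Fisher's z: C = ½·ln((1+r)/(1−r)) = ½·ln(3.3478) = 0.6042.
n = ((z_{α} + z_β)/C)² + 3.
(1.960 + 1.282) / 0.6042 = 3.242 / 0.6042 = 5.366.
n = 5.366² + 3 = 28.79 + 3 = 31.8.
Round up.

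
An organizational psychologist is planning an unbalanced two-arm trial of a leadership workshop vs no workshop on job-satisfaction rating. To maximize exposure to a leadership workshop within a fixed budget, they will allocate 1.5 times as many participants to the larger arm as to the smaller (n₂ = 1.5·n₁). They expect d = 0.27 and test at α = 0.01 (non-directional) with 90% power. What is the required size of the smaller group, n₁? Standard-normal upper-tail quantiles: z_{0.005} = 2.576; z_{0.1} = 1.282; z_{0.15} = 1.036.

With allocation ratio k = n₂/n₁ = 1.5, Var(x̄₁−x̄₂) = σ²(1/n₁ + 1/(k·n₁)) = σ²·(k+1)/(k·n₁).
So n₁ = (1 + 1/k)·((z_{α/2} + z_β)/d)² = 1.667 × (3.858/0.27)².
n₁ = 1.667 × 204.17 = 340.3.
Round up: n₁ = 341, giving n₂ = ⌈1.5 × 341⌉ = ⌈511.5⌉ = 512.

n₁ = 341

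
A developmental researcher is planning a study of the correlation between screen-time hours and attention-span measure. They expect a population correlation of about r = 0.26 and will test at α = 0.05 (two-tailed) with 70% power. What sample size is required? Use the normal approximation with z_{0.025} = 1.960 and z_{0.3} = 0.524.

Fisher's z: C = ½·ln((1+r)/(1−r)) = ½·ln(1.7027) = 0.2661.
n = ((z_{α/2} + z_β)/C)² + 3.
(1.960 + 0.524) / 0.2661 = 2.484 / 0.2661 = 9.335.
n = 9.335² + 3 = 87.14 + 3 = 90.1.
Round up.

n = 91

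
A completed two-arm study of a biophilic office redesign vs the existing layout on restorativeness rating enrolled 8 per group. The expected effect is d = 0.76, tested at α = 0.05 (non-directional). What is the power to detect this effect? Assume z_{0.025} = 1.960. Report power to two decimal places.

For two equal groups, power = Φ(d·√(n/2) − z_{α/2}).
d·√(n/2) = 0.76 × √(8/2) = 0.76 × 2.000 = 1.520.
z_β = 1.520 − 1.960 = -0.440.
Power = Φ(-0.440) = 0.330.

power ≈ 0.33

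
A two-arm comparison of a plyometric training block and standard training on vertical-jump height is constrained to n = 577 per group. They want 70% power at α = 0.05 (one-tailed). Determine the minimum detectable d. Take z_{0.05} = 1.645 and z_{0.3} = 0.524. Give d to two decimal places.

For two independent groups of n = 577 each: d_min = (z_{α} + z_β)·√(2/n).
z-sum = 1.645 + 0.524 = 2.169.
d_min = 2.169 × √(2/577) = 2.169 × 0.0589 = 0.128.

d_min ≈ 0.13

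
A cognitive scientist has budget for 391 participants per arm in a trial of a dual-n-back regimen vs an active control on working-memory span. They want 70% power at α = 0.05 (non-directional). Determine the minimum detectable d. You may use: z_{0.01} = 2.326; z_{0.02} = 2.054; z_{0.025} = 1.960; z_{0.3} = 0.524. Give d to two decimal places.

For two independent groups of n = 391 each: d_min = (z_{α/2} + z_β)·√(2/n).
z-sum = 1.960 + 0.524 = 2.484.
d_min = 2.484 × √(2/391) = 2.484 × 0.0715 = 0.178.

d_min ≈ 0.18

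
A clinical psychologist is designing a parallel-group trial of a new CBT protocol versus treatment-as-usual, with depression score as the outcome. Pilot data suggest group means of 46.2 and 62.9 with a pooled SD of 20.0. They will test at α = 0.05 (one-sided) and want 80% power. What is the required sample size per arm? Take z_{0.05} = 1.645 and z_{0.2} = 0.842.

Cohen's d = |M₁ − M₂| / SD_pooled = |46.2 − 62.9| / 20.0 = 16.7 / 20.0 = 0.835.
For two independent groups with equal n: n = 2·((z_{α} + z_β) / d)².
z_{α} + z_β = 1.645 + 0.842 = 2.487.
n = 2 × (2.487 / 0.835)² = 2 × 2.978² = 2 × 8.87 = 17.7.
Round up to the next whole participant.

n = 18 per group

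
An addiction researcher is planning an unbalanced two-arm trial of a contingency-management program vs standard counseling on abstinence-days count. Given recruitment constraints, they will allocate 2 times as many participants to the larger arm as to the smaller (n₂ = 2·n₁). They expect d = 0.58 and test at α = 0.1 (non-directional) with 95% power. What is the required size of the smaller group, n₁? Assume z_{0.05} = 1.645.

n₁ = 49

With allocation ratio k = n₂/n₁ = 2, Var(x̄₁−x̄₂) = σ²(1/n₁ + 1/(k·n₁)) = σ²·(k+1)/(k·n₁).
So n₁ = (1 + 1/k)·((z_{α/2} + z_β)/d)² = 1.500 × (3.290/0.58)².
n₁ = 1.500 × 32.18 = 48.3.
Round up: n₁ = 49, giving n₂ = 2 × 49 = 98.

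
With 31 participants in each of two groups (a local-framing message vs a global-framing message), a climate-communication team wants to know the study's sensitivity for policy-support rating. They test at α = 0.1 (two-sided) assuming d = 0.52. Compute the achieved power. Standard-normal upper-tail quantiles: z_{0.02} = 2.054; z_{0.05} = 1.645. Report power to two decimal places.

power ≈ 0.66

For two equal groups, power = Φ(d·√(n/2) − z_{α/2}).
d·√(n/2) = 0.52 × √(31/2) = 0.52 × 3.937 = 2.047.
z_β = 2.047 − 1.645 = 0.402.
Power = Φ(0.402) = 0.656.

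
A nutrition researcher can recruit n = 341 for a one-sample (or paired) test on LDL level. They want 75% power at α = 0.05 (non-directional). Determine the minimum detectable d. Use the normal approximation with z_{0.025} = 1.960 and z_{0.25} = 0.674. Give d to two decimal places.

For a single sample (or paired design) of n = 341: d_min = (z_{α/2} + z_β)/√n.
z-sum = 1.960 + 0.674 = 2.634.
d_min = 2.634 / √341 = 2.634 / 18.466 = 0.143.

d_min ≈ 0.14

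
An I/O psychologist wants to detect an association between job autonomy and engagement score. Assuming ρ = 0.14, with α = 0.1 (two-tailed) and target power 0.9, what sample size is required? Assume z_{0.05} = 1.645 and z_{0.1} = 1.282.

Fisher's z: C = ½·ln((1+r)/(1−r)) = ½·ln(1.3256) = 0.1409.
n = ((z_{α/2} + z_β)/C)² + 3.
(1.645 + 1.282) / 0.1409 = 2.927 / 0.1409 = 20.774.
n = 20.774² + 3 = 431.54 + 3 = 434.5.
Round up.

n = 435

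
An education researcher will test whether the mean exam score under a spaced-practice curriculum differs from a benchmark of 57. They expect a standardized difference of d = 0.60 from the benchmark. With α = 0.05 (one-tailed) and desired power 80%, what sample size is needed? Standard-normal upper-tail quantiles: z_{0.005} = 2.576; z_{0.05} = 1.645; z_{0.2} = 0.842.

n = 18

For a one-sample test: n = ((z_{α} + z_β) / d)².
z_{α} + z_β = 1.645 + 0.842 = 2.487.
n = (2.487 / 0.60)² = 4.145² = 17.18.
Round up.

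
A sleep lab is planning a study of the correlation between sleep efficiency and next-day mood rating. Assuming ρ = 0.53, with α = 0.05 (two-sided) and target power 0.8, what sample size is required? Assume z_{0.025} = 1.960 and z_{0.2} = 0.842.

n = 26

Fisher's z: C = ½·ln((1+r)/(1−r)) = ½·ln(3.2553) = 0.5901.
n = ((z_{α/2} + z_β)/C)² + 3.
(1.960 + 0.842) / 0.5901 = 2.802 / 0.5901 = 4.748.
n = 4.748² + 3 = 22.55 + 3 = 25.5.
Round up.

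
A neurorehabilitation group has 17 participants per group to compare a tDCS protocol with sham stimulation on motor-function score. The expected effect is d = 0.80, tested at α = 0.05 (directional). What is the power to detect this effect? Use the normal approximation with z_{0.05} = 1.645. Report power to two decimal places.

For two equal groups, power = Φ(d·√(n/2) − z_{α}).
d·√(n/2) = 0.80 × √(17/2) = 0.80 × 2.915 = 2.332.
z_β = 2.332 − 1.645 = 0.687.
Power = Φ(0.687) = 0.754.

power ≈ 0.75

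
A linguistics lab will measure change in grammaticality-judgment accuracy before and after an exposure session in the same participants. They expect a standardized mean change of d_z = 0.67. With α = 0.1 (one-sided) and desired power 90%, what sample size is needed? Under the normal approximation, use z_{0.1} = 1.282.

n = 15 pairs

For a paired (one-sample on differences) test: n = ((z_{α} + z_β) / d)².
z_{α} + z_β = 1.282 + 1.282 = 2.564.
n = (2.564 / 0.67)² = 3.827² = 14.64.
Round up.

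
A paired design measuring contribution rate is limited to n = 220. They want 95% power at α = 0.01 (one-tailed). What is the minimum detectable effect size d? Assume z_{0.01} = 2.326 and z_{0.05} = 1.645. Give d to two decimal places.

For a single sample (or paired design) of n = 220: d_min = (z_{α} + z_β)/√n.
z-sum = 2.326 + 1.645 = 3.971.
d_min = 3.971 / √220 = 3.971 / 14.832 = 0.268.

d_min ≈ 0.27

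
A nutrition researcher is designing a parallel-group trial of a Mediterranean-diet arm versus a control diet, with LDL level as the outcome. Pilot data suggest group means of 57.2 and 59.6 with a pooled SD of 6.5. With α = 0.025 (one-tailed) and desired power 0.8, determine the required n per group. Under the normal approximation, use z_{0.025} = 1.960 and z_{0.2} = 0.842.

Cohen's d = |M₁ − M₂| / SD_pooled = |57.2 − 59.6| / 6.5 = 2.4 / 6.5 = 0.369.
For two independent groups with equal n: n = 2·((z_{α} + z_β) / d)².
z_{α} + z_β = 1.960 + 0.842 = 2.802.
n = 2 × (2.802 / 0.369)² = 2 × 7.593² = 2 × 57.66 = 115.3.
Round up to the next whole participant.

n = 116 per group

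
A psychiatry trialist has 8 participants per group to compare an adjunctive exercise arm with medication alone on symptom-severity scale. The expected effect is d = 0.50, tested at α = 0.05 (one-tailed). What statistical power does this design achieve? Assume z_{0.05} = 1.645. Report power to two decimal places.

power ≈ 0.26

For two equal groups, power = Φ(d·√(n/2) − z_{α}).
d·√(n/2) = 0.50 × √(8/2) = 0.50 × 2.000 = 1.000.
z_β = 1.000 − 1.645 = -0.645.
Power = Φ(-0.645) = 0.259.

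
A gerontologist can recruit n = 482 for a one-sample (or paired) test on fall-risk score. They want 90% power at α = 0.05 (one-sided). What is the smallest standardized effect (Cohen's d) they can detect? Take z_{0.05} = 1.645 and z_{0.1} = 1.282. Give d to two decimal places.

For a single sample (or paired design) of n = 482: d_min = (z_{α} + z_β)/√n.
z-sum = 1.645 + 1.282 = 2.927.
d_min = 2.927 / √482 = 2.927 / 21.954 = 0.133.

d_min ≈ 0.13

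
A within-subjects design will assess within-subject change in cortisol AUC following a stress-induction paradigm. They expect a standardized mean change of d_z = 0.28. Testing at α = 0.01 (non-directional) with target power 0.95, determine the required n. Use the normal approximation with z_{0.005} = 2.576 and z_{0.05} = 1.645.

n = 228 pairs

For a paired (one-sample on differences) test: n = ((z_{α/2} + z_β) / d)².
z_{α/2} + z_β = 2.576 + 1.645 = 4.221.
n = (4.221 / 0.28)² = 15.075² = 227.26.
Round up.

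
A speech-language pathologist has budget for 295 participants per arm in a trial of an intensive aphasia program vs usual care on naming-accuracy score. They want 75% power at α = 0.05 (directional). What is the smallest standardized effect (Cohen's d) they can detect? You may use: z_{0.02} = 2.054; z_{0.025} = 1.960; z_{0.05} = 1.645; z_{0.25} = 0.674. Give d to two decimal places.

d_min ≈ 0.19

For two independent groups of n = 295 each: d_min = (z_{α} + z_β)·√(2/n).
z-sum = 1.645 + 0.674 = 2.319.
d_min = 2.319 × √(2/295) = 2.319 × 0.0823 = 0.191.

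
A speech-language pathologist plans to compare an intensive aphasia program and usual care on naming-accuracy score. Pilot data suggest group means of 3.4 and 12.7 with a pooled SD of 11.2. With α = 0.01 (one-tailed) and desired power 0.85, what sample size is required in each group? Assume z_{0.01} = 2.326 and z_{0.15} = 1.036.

n = 33 per group

Cohen's d = |M₁ − M₂| / SD_pooled = |3.4 − 12.7| / 11.2 = 9.3 / 11.2 = 0.830.
For two independent groups with equal n: n = 2·((z_{α} + z_β) / d)².
z_{α} + z_β = 2.326 + 1.036 = 3.362.
n = 2 × (3.362 / 0.830)² = 2 × 4.051² = 2 × 16.41 = 32.8.
Round up to the next whole participant.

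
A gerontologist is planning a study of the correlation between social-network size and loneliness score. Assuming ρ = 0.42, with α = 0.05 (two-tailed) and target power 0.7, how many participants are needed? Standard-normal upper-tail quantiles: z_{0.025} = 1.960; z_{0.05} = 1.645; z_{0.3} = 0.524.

n = 34

Fisher's z: C = ½·ln((1+r)/(1−r)) = ½·ln(2.4483) = 0.4477.
n = ((z_{α/2} + z_β)/C)² + 3.
(1.960 + 0.524) / 0.4477 = 2.484 / 0.4477 = 5.548.
n = 5.548² + 3 = 30.78 + 3 = 33.8.
Round up.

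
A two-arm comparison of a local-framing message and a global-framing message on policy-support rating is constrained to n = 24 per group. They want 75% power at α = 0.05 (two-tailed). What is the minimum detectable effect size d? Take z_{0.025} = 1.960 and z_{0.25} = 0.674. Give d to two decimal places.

d_min ≈ 0.76

For two independent groups of n = 24 each: d_min = (z_{α/2} + z_β)·√(2/n).
z-sum = 1.960 + 0.674 = 2.634.
d_min = 2.634 × √(2/24) = 2.634 × 0.2887 = 0.760.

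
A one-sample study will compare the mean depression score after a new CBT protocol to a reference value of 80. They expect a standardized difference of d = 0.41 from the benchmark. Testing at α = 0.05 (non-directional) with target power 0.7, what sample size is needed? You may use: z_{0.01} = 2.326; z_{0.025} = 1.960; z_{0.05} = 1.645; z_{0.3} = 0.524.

For a one-sample test: n = ((z_{α/2} + z_β) / d)².
z_{α/2} + z_β = 1.960 + 0.524 = 2.484.
n = (2.484 / 0.41)² = 6.059² = 36.71.
Round up.

n = 37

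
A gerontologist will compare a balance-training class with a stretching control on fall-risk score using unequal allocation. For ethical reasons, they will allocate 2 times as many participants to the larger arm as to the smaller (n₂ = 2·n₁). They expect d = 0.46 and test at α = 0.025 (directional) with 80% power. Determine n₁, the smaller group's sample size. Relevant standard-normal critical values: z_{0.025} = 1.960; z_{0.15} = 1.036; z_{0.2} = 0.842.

n₁ = 56

With allocation ratio k = n₂/n₁ = 2, Var(x̄₁−x̄₂) = σ²(1/n₁ + 1/(k·n₁)) = σ²·(k+1)/(k·n₁).
So n₁ = (1 + 1/k)·((z_{α} + z_β)/d)² = 1.500 × (2.802/0.46)².
n₁ = 1.500 × 37.10 = 55.7.
Round up: n₁ = 56, giving n₂ = 2 × 56 = 112.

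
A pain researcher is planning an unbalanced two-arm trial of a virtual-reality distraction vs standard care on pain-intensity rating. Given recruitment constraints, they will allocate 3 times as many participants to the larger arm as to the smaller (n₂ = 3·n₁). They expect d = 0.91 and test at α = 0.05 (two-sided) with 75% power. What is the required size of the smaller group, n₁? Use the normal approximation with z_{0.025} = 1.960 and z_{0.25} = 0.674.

n₁ = 12

With allocation ratio k = n₂/n₁ = 3, Var(x̄₁−x̄₂) = σ²(1/n₁ + 1/(k·n₁)) = σ²·(k+1)/(k·n₁).
So n₁ = (1 + 1/k)·((z_{α/2} + z_β)/d)² = 1.333 × (2.634/0.91)².
n₁ = 1.333 × 8.38 = 11.2.
Round up: n₁ = 12, giving n₂ = 3 × 12 = 36.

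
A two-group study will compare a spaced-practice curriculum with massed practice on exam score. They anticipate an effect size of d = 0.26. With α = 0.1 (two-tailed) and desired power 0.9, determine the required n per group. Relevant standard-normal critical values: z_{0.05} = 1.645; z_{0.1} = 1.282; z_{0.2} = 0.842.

For two independent groups with equal n: n = 2·((z_{α/2} + z_β) / d)².
z_{α/2} + z_β = 1.645 + 1.282 = 2.927.
n = 2 × (2.927 / 0.26)² = 2 × 11.258² = 2 × 126.74 = 253.5.
Round up to the next whole participant.

n = 254 per group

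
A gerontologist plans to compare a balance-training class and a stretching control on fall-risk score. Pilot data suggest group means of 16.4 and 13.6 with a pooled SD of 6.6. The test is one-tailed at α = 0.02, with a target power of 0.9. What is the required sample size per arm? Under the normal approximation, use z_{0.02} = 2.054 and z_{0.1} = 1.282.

n = 124 per group

Cohen's d = |M₁ − M₂| / SD_pooled = |16.4 − 13.6| / 6.6 = 2.8 / 6.6 = 0.424.
For two independent groups with equal n: n = 2·((z_{α} + z_β) / d)².
z_{α} + z_β = 2.054 + 1.282 = 3.336.
n = 2 × (3.336 / 0.424)² = 2 × 7.868² = 2 × 61.90 = 123.8.
Round up to the next whole participant.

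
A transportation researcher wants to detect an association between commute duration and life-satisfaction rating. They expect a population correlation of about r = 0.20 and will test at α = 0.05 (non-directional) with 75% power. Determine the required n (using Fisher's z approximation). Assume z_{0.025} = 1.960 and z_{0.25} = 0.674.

Fisher's z: C = ½·ln((1+r)/(1−r)) = ½·ln(1.5000) = 0.2027.
n = ((z_{α/2} + z_β)/C)² + 3.
(1.960 + 0.674) / 0.2027 = 2.634 / 0.2027 = 12.995.
n = 12.995² + 3 = 168.86 + 3 = 171.9.
Round up.

n = 172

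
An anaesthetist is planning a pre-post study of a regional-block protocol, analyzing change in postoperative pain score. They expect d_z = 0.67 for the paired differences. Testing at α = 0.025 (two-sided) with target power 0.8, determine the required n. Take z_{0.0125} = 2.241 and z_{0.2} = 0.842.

For a paired (one-sample on differences) test: n = ((z_{α/2} + z_β) / d)².
z_{α/2} + z_β = 2.241 + 0.842 = 3.083.
n = (3.083 / 0.67)² = 4.601² = 21.17.
Round up.

n = 22 pairs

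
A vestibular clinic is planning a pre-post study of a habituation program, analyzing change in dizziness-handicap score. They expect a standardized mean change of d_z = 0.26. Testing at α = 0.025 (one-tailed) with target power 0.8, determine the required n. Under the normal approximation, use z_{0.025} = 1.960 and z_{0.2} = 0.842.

For a paired (one-sample on differences) test: n = ((z_{α} + z_β) / d)².
z_{α} + z_β = 1.960 + 0.842 = 2.802.
n = (2.802 / 0.26)² = 10.777² = 116.14.
Round up.

n = 117 pairs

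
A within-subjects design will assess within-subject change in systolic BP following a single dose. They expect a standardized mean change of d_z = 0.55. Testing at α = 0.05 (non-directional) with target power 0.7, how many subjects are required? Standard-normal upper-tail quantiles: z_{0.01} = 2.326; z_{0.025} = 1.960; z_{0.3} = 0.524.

For a paired (one-sample on differences) test: n = ((z_{α/2} + z_β) / d)².
z_{α/2} + z_β = 1.960 + 0.524 = 2.484.
n = (2.484 / 0.55)² = 4.516² = 20.40.
Round up.

n = 21 pairs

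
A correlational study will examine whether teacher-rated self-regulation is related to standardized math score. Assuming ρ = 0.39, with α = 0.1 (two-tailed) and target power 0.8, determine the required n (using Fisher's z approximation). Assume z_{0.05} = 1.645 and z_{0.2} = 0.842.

n = 40

Fisher's z: C = ½·ln((1+r)/(1−r)) = ½·ln(2.2787) = 0.4118.
n = ((z_{α/2} + z_β)/C)² + 3.
(1.645 + 0.842) / 0.4118 = 2.487 / 0.4118 = 6.039.
n = 6.039² + 3 = 36.47 + 3 = 39.5.
Round up.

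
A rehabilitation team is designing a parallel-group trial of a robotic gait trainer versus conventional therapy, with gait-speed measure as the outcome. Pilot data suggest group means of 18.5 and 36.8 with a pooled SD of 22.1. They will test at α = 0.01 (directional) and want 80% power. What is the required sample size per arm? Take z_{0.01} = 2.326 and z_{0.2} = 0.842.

Cohen's d = |M₁ − M₂| / SD_pooled = |18.5 − 36.8| / 22.1 = 18.3 / 22.1 = 0.828.
For two independent groups with equal n: n = 2·((z_{α} + z_β) / d)².
z_{α} + z_β = 2.326 + 0.842 = 3.168.
n = 2 × (3.168 / 0.828)² = 2 × 3.826² = 2 × 14.64 = 29.3.
Round up to the next whole participant.

n = 30 per group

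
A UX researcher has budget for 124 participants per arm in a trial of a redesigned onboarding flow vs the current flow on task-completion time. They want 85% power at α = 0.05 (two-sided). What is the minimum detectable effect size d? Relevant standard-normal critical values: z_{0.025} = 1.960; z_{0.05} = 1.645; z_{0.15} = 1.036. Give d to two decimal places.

For two independent groups of n = 124 each: d_min = (z_{α/2} + z_β)·√(2/n).
z-sum = 1.960 + 1.036 = 2.996.
d_min = 2.996 × √(2/124) = 2.996 × 0.1270 = 0.380.

d_min ≈ 0.38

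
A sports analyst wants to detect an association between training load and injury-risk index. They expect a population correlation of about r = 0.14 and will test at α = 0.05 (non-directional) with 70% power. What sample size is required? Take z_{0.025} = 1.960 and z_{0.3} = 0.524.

n = 314

Fisher's z: C = ½·ln((1+r)/(1−r)) = ½·ln(1.3256) = 0.1409.
n = ((z_{α/2} + z_β)/C)² + 3.
(1.960 + 0.524) / 0.1409 = 2.484 / 0.1409 = 17.630.
n = 17.630² + 3 = 310.80 + 3 = 313.8.
Round up.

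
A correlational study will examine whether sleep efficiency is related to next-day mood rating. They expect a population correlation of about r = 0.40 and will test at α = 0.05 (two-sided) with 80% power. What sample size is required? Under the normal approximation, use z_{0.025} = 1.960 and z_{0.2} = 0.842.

n = 47

Fisher's z: C = ½·ln((1+r)/(1−r)) = ½·ln(2.3333) = 0.4236.
n = ((z_{α/2} + z_β)/C)² + 3.
(1.960 + 0.842) / 0.4236 = 2.802 / 0.4236 = 6.615.
n = 6.615² + 3 = 43.75 + 3 = 46.8.
Round up.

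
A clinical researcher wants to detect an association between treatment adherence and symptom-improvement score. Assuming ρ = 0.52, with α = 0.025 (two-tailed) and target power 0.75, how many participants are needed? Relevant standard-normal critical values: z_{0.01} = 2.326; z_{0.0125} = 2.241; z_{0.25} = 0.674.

Fisher's z: C = ½·ln((1+r)/(1−r)) = ½·ln(3.1667) = 0.5763.
n = ((z_{α/2} + z_β)/C)² + 3.
(2.241 + 0.674) / 0.5763 = 2.915 / 0.5763 = 5.058.
n = 5.058² + 3 = 25.58 + 3 = 28.6.
Round up.

n = 29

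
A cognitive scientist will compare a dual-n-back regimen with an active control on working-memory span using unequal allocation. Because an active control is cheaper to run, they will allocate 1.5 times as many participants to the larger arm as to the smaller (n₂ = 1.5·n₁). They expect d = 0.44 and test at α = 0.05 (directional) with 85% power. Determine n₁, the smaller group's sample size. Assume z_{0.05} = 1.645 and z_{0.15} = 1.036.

With allocation ratio k = n₂/n₁ = 1.5, Var(x̄₁−x̄₂) = σ²(1/n₁ + 1/(k·n₁)) = σ²·(k+1)/(k·n₁).
So n₁ = (1 + 1/k)·((z_{α} + z_β)/d)² = 1.667 × (2.681/0.44)².
n₁ = 1.667 × 37.13 = 61.9.
Round up: n₁ = 62, giving n₂ = 1.5 × 62 = 93.

n₁ = 62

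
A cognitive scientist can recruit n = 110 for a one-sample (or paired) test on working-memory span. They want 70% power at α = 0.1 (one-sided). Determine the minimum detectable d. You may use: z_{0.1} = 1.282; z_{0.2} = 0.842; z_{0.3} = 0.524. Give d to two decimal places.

d_min ≈ 0.17

For a single sample (or paired design) of n = 110: d_min = (z_{α} + z_β)/√n.
z-sum = 1.282 + 0.524 = 1.806.
d_min = 1.806 / √110 = 1.806 / 10.488 = 0.172.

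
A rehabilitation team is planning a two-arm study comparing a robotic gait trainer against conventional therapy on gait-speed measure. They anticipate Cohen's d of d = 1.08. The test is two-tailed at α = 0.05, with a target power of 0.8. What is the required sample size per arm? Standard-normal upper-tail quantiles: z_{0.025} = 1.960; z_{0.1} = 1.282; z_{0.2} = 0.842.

n = 14 per group

For two independent groups with equal n: n = 2·((z_{α/2} + z_β) / d)².
z_{α/2} + z_β = 1.960 + 0.842 = 2.802.
n = 2 × (2.802 / 1.08)² = 2 × 2.594² = 2 × 6.73 = 13.5.
Round up to the next whole participant.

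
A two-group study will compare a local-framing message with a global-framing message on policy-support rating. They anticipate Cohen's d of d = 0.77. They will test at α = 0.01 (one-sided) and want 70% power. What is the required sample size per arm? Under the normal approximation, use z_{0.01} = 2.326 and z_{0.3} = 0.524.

n = 28 per group

For two independent groups with equal n: n = 2·((z_{α} + z_β) / d)².
z_{α} + z_β = 2.326 + 0.524 = 2.850.
n = 2 × (2.850 / 0.77)² = 2 × 3.701² = 2 × 13.70 = 27.4.
Round up to the next whole participant.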